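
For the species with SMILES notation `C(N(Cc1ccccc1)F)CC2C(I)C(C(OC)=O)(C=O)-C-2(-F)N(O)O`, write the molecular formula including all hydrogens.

Heavy atoms from the SMILES: 16 C, 2 F, 1 I, 2 N, 5 O.
Implicit hydrogens by atom environment:
  5 × C (aromatic): 1 H each → 5
  3 × C: 2 H each → 6
  3 × C: 1 H each → 3
  3 × C: no H
  3 × O: no H
  2 × F: no H
  2 × N: no H
  2 × O: 1 H each → 2
  1 × C: 3 H
  1 × C (aromatic): no H
  1 × I: no H
  Total hydrogens = 19.
Molecular formula: C16H19F2IN2O5

C16H19F2IN2O5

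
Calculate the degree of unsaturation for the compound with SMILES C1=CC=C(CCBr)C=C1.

Molecular formula from the SMILES: C8H9Br.
DoU = (2C + 2 + N − H − X)/2 = (2·8 + 2 + 0 − 9 − 1)/2 = 8/2 = 4.
(Structurally: 1 ring(s) + 3 π bond(s) = 4.)

4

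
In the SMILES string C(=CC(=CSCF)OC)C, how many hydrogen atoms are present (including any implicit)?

Hydrogens are implicit in SMILES; fill each atom to its normal valence:
  3 × C: 1 H each → 3
  2 × C: 3 H each → 6
  1 × C: 2 H
  1 × C: no H
  1 × F: no H
  1 × O: no H
  1 × S: no H
  Total hydrogens = 11.

11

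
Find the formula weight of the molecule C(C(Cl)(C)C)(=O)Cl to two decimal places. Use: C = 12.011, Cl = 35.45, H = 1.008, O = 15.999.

Molecular formula: C4H6Cl2O.
M = 4×12.011 + 2×35.45 + 6×1.008 + 1×15.999 = 140.99 g/mol.

140.99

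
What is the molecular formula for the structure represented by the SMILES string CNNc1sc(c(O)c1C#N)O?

C6H7N3O2S

Heavy atoms from the SMILES: 6 C, 3 N, 2 O, 1 S.
Implicit hydrogens by atom environment:
  4 × C (aromatic): no H
  2 × N: 1 H each → 2
  2 × O: 1 H each → 2
  1 × C: 3 H
  1 × C: no H
  1 × N: no H
  1 × S (aromatic): no H
  Total hydrogens = 7.
Molecular formula: C6H7N3O2S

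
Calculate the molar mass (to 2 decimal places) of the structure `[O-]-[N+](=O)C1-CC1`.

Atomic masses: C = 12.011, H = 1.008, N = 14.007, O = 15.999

Molecular formula: C3H5NO2.
M = 3×12.011 + 5×1.008 + 1×14.007 + 2×15.999 = 87.08 g/mol.

87.08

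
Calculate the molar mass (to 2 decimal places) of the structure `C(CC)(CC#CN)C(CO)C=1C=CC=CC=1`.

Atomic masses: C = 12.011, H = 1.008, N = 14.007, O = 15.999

217.31

Molecular formula: C14H19NO.
M = 14×12.011 + 19×1.008 + 1×14.007 + 1×15.999 = 217.31 g/mol.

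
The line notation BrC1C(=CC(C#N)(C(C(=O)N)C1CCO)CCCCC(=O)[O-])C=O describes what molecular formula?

Heavy atoms from the SMILES: 1 Br, 16 C, 2 N, 5 O.
Implicit hydrogens by atom environment:
  6 × C: 2 H each → 12
  5 × C: 1 H each → 5
  5 × C: no H
  3 × O: no H
  1 × Br: no H
  1 × N: 2 H
  1 × N: no H
  1 × O: 1 H
  1 × O (charge -1): no H
  Total hydrogens = 20.
Net charge -1.
Molecular formula: C16H20BrN2O5-

C16H20BrN2O5-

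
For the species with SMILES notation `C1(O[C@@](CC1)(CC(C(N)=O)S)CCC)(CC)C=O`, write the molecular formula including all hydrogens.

Heavy atoms from the SMILES: 13 C, 1 N, 3 O, 1 S.
Implicit hydrogens by atom environment:
  6 × C: 2 H each → 12
  3 × C: no H
  3 × O: no H
  2 × C: 3 H each → 6
  2 × C: 1 H each → 2
  1 × N: 2 H
  1 × S: 1 H
  Total hydrogens = 23.
Molecular formula: C13H23NO3S

C13H23NO3S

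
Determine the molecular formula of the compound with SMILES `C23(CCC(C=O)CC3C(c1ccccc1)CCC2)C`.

C18H24O

Heavy atoms from the SMILES: 18 C, 1 O.
Implicit hydrogens by atom environment:
  6 × C: 2 H each → 12
  5 × C (aromatic): 1 H each → 5
  4 × C: 1 H each → 4
  1 × C: 3 H
  1 × C: no H
  1 × C (aromatic): no H
  1 × O: no H
  Total hydrogens = 24.
Molecular formula: C18H24O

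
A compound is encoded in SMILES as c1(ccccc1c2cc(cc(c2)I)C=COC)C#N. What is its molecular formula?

Heavy atoms from the SMILES: 16 C, 1 I, 1 N, 1 O.
Implicit hydrogens by atom environment:
  7 × C (aromatic): 1 H each → 7
  5 × C (aromatic): no H
  2 × C: 1 H each → 2
  1 × C: 3 H
  1 × C: no H
  1 × I: no H
  1 × N: no H
  1 × O: no H
  Total hydrogens = 12.
Molecular formula: C16H12INO

C16H12INO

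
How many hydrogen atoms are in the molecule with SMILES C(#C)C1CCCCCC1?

Hydrogens are implicit in SMILES; fill each atom to its normal valence:
  6 × C: 2 H each → 12
  2 × C: 1 H each → 2
  1 × C: no H
  Total hydrogens = 14.

14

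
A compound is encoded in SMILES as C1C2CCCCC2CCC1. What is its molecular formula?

Heavy atoms from the SMILES: 10 C.
Implicit hydrogens by atom environment:
  8 × C: 2 H each → 16
  2 × C: 1 H each → 2
  Total hydrogens = 18.
Molecular formula: C10H18

C10H18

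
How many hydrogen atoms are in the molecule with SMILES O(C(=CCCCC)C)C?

16

Hydrogens are implicit in SMILES; fill each atom to its normal valence:
  3 × C: 3 H each → 9
  3 × C: 2 H each → 6
  1 × C: 1 H
  1 × C: no H
  1 × O: no H
  Total hydrogens = 16.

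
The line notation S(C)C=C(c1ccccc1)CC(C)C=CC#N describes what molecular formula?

Heavy atoms from the SMILES: 15 C, 1 N, 1 S.
Implicit hydrogens by atom environment:
  5 × C (aromatic): 1 H each → 5
  4 × C: 1 H each → 4
  2 × C: 3 H each → 6
  2 × C: no H
  1 × C: 2 H
  1 × C (aromatic): no H
  1 × N: no H
  1 × S: no H
  Total hydrogens = 17.
Molecular formula: C15H17NS

C15H17NS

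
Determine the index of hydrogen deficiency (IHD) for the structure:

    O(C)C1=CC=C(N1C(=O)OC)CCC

4

Molecular formula from the SMILES: C10H15NO3.
DoU = (2C + 2 + N − H − X)/2 = (2·10 + 2 + 1 − 15 − 0)/2 = 8/2 = 4.
(Structurally: 1 ring(s) + 3 π bond(s) = 4.)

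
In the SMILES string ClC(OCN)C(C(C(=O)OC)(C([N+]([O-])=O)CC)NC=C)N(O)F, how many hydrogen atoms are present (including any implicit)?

20

Hydrogens are implicit in SMILES; fill each atom to its normal valence:
  4 × C: 1 H each → 4
  4 × O: no H
  3 × C: 2 H each → 6
  2 × C: 3 H each → 6
  2 × C: no H
  1 × Cl: no H
  1 × F: no H
  1 × N: 2 H
  1 × N: 1 H
  1 × N: no H
  1 × N (charge +1): no H
  1 × O: 1 H
  1 × O (charge -1): no H
  Total hydrogens = 20.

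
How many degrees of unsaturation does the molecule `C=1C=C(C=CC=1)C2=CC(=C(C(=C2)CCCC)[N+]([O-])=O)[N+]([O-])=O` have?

Molecular formula from the SMILES: C16H16N2O4.
DoU = (2C + 2 + N − H − X)/2 = (2·16 + 2 + 2 − 16 − 0)/2 = 20/2 = 10.
(Structurally: 2 ring(s) + 8 π bond(s) = 10.)

10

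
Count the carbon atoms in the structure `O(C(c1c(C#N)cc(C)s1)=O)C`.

The symbol for carbon appears 8 times in the SMILES. Lowercase c denotes aromatic carbon and counts toward C.

8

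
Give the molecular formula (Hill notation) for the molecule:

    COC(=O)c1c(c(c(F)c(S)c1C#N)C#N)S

C10H5FN2O2S2

Heavy atoms from the SMILES: 10 C, 1 F, 2 N, 2 O, 2 S.
Implicit hydrogens by atom environment:
  6 × C (aromatic): no H
  3 × C: no H
  2 × N: no H
  2 × O: no H
  2 × S: 1 H each → 2
  1 × C: 3 H
  1 × F: no H
  Total hydrogens = 5.
Molecular formula: C10H5FN2O2S2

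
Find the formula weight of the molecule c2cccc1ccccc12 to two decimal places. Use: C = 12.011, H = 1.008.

128.17

Molecular formula: C10H8.
M = 10×12.011 + 8×1.008 = 128.17 g/mol.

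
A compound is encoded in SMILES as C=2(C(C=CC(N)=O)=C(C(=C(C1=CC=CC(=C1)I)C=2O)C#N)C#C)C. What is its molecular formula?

Heavy atoms from the SMILES: 19 C, 1 I, 2 N, 2 O.
Implicit hydrogens by atom environment:
  8 × C (aromatic): no H
  4 × C (aromatic): 1 H each → 4
  3 × C: 1 H each → 3
  3 × C: no H
  1 × C: 3 H
  1 × I: no H
  1 × N: 2 H
  1 × N: no H
  1 × O: 1 H
  1 × O: no H
  Total hydrogens = 13.
Molecular formula: C19H13IN2O2

C19H13IN2O2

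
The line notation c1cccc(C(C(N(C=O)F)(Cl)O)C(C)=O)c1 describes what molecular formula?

C11H11ClFNO3

Heavy atoms from the SMILES: 11 C, 1 Cl, 1 F, 1 N, 3 O.
Implicit hydrogens by atom environment:
  5 × C (aromatic): 1 H each → 5
  2 × C: 1 H each → 2
  2 × C: no H
  2 × O: no H
  1 × C: 3 H
  1 × C (aromatic): no H
  1 × Cl: no H
  1 × F: no H
  1 × N: no H
  1 × O: 1 H
  Total hydrogens = 11.
Molecular formula: C11H11ClFNO3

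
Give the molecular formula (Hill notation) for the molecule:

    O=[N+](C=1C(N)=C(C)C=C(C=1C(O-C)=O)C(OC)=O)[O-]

C11H12N2O6

Heavy atoms from the SMILES: 11 C, 2 N, 6 O.
Implicit hydrogens by atom environment:
  5 × C (aromatic): no H
  5 × O: no H
  3 × C: 3 H each → 9
  2 × C: no H
  1 × C (aromatic): 1 H
  1 × N: 2 H
  1 × N (charge +1): no H
  1 × O (charge -1): no H
  Total hydrogens = 12.
Molecular formula: C11H12N2O6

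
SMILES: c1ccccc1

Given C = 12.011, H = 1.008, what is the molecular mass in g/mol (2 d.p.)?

78.11

Molecular formula: C6H6.
M = 6×12.011 + 6×1.008 = 78.11 g/mol.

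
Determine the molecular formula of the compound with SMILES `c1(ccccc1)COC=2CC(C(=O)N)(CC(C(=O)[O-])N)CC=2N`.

C16H20N3O4-

Heavy atoms from the SMILES: 16 C, 3 N, 4 O.
Implicit hydrogens by atom environment:
  5 × C (aromatic): 1 H each → 5
  5 × C: no H
  4 × C: 2 H each → 8
  3 × N: 2 H each → 6
  3 × O: no H
  1 × C: 1 H
  1 × C (aromatic): no H
  1 × O (charge -1): no H
  Total hydrogens = 20.
Net charge -1.
Molecular formula: C16H20N3O4-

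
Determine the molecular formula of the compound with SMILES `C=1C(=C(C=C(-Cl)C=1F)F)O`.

Heavy atoms from the SMILES: 6 C, 1 Cl, 2 F, 1 O.
Implicit hydrogens by atom environment:
  4 × C (aromatic): no H
  2 × C (aromatic): 1 H each → 2
  2 × F: no H
  1 × Cl: no H
  1 × O: 1 H
  Total hydrogens = 3.
Molecular formula: C6H3ClF2O

C6H3ClF2O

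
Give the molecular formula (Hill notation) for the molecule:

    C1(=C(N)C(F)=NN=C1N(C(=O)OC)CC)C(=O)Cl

C9H10ClFN4O3

Heavy atoms from the SMILES: 9 C, 1 Cl, 1 F, 4 N, 3 O.
Implicit hydrogens by atom environment:
  4 × C (aromatic): no H
  3 × O: no H
  2 × C: 3 H each → 6
  2 × C: no H
  2 × N (aromatic): no H
  1 × C: 2 H
  1 × Cl: no H
  1 × F: no H
  1 × N: 2 H
  1 × N: no H
  Total hydrogens = 10.
Molecular formula: C9H10ClFN4O3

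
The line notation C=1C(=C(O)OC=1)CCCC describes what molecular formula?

C8H12O2

Heavy atoms from the SMILES: 8 C, 2 O.
Implicit hydrogens by atom environment:
  3 × C: 2 H each → 6
  2 × C (aromatic): 1 H each → 2
  2 × C (aromatic): no H
  1 × C: 3 H
  1 × O: 1 H
  1 × O (aromatic): no H
  Total hydrogens = 12.
Molecular formula: C8H12O2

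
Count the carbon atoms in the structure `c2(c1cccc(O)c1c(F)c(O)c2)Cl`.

The symbol for carbon appears 10 times in the SMILES. Lowercase c denotes aromatic carbon and counts toward C.

10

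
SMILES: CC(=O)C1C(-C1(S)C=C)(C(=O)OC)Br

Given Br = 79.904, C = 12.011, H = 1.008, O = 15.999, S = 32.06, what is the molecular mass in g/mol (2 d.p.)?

Molecular formula: C9H11BrO3S.
M = 1×79.904 + 9×12.011 + 11×1.008 + 3×15.999 + 1×32.06 = 279.15 g/mol.

279.15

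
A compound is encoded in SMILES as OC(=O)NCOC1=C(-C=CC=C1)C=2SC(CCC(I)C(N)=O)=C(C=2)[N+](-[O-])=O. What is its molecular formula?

Heavy atoms from the SMILES: 16 C, 1 I, 3 N, 6 O, 1 S.
Implicit hydrogens by atom environment:
  5 × C (aromatic): 1 H each → 5
  5 × C (aromatic): no H
  4 × O: no H
  3 × C: 2 H each → 6
  2 × C: no H
  1 × C: 1 H
  1 × I: no H
  1 × N: 2 H
  1 × N: 1 H
  1 × N (charge +1): no H
  1 × O: 1 H
  1 × O (charge -1): no H
  1 × S (aromatic): no H
  Total hydrogens = 16.
Molecular formula: C16H16IN3O6S

C16H16IN3O6S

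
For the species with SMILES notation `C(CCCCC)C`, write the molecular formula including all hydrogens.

Heavy atoms from the SMILES: 7 C.
Implicit hydrogens by atom environment:
  5 × C: 2 H each → 10
  2 × C: 3 H each → 6
  Total hydrogens = 16.
Molecular formula: C7H16

C7H16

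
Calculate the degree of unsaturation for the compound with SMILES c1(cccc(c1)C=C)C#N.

Molecular formula from the SMILES: C9H7N.
DoU = (2C + 2 + N − H − X)/2 = (2·9 + 2 + 1 − 7 − 0)/2 = 14/2 = 7.
(Structurally: 1 ring(s) + 6 π bond(s) = 7.)

7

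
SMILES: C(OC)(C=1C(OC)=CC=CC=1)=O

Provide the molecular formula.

Heavy atoms from the SMILES: 9 C, 3 O.
Implicit hydrogens by atom environment:
  4 × C (aromatic): 1 H each → 4
  3 × O: no H
  2 × C: 3 H each → 6
  2 × C (aromatic): no H
  1 × C: no H
  Total hydrogens = 10.
Molecular formula: C9H10O3

C9H10O3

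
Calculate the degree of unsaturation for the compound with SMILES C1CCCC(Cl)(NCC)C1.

Molecular formula from the SMILES: C8H16ClN.
DoU = (2C + 2 + N − H − X)/2 = (2·8 + 2 + 1 − 16 − 1)/2 = 2/2 = 1.
(Structurally: 1 ring(s) + 0 π bond(s) = 1.)

1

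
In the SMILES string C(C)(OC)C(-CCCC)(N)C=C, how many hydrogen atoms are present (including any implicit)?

21

Hydrogens are implicit in SMILES; fill each atom to its normal valence:
  4 × C: 2 H each → 8
  3 × C: 3 H each → 9
  2 × C: 1 H each → 2
  1 × C: no H
  1 × N: 2 H
  1 × O: no H
  Total hydrogens = 21.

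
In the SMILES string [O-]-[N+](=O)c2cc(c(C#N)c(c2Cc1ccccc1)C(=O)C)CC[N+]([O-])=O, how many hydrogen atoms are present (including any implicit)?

Hydrogens are implicit in SMILES; fill each atom to its normal valence:
  6 × C (aromatic): 1 H each → 6
  6 × C (aromatic): no H
  3 × C: 2 H each → 6
  3 × O: no H
  2 × C: no H
  2 × N (charge +1): no H
  2 × O (charge -1): no H
  1 × C: 3 H
  1 × N: no H
  Total hydrogens = 15.

15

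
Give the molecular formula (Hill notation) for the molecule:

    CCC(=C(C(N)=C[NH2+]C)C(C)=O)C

C10H19N2O+

Heavy atoms from the SMILES: 10 C, 2 N, 1 O.
Implicit hydrogens by atom environment:
  4 × C: 3 H each → 12
  4 × C: no H
  1 × C: 2 H
  1 × C: 1 H
  1 × N (charge +1): 2 H
  1 × N: 2 H
  1 × O: no H
  Total hydrogens = 19.
Net charge +1.
Molecular formula: C10H19N2O+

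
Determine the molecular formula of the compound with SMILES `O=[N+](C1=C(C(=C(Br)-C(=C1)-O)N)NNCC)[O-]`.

C8H11BrN4O3

Heavy atoms from the SMILES: 1 Br, 8 C, 4 N, 3 O.
Implicit hydrogens by atom environment:
  5 × C (aromatic): no H
  2 × N: 1 H each → 2
  1 × Br: no H
  1 × C: 3 H
  1 × C: 2 H
  1 × C (aromatic): 1 H
  1 × N: 2 H
  1 × N (charge +1): no H
  1 × O: 1 H
  1 × O: no H
  1 × O (charge -1): no H
  Total hydrogens = 11.
Molecular formula: C8H11BrN4O3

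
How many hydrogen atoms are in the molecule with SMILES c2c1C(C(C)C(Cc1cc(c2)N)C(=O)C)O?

17

Hydrogens are implicit in SMILES; fill each atom to its normal valence:
  3 × C (aromatic): 1 H each → 3
  3 × C: 1 H each → 3
  3 × C (aromatic): no H
  2 × C: 3 H each → 6
  1 × C: 2 H
  1 × C: no H
  1 × N: 2 H
  1 × O: 1 H
  1 × O: no H
  Total hydrogens = 17.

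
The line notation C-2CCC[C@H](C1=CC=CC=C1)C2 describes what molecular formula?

C12H16

Heavy atoms from the SMILES: 12 C.
Implicit hydrogens by atom environment:
  5 × C: 2 H each → 10
  5 × C (aromatic): 1 H each → 5
  1 × C: 1 H
  1 × C (aromatic): no H
  Total hydrogens = 16.
Molecular formula: C12H16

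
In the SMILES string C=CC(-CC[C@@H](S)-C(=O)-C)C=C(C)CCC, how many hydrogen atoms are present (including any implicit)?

24

Hydrogens are implicit in SMILES; fill each atom to its normal valence:
  5 × C: 2 H each → 10
  4 × C: 1 H each → 4
  3 × C: 3 H each → 9
  2 × C: no H
  1 × O: no H
  1 × S: 1 H
  Total hydrogens = 24.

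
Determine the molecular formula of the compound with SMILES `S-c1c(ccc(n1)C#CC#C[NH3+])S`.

C9H7N2S2+

Heavy atoms from the SMILES: 9 C, 2 N, 2 S.
Implicit hydrogens by atom environment:
  4 × C: no H
  3 × C (aromatic): no H
  2 × C (aromatic): 1 H each → 2
  2 × S: 1 H each → 2
  1 × N (charge +1): 3 H
  1 × N (aromatic): no H
  Total hydrogens = 7.
Net charge +1.
Molecular formula: C9H7N2S2+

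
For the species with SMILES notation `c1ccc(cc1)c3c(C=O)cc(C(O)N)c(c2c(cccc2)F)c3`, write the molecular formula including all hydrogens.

C20H16FNO2

Heavy atoms from the SMILES: 20 C, 1 F, 1 N, 2 O.
Implicit hydrogens by atom environment:
  11 × C (aromatic): 1 H each → 11
  7 × C (aromatic): no H
  2 × C: 1 H each → 2
  1 × F: no H
  1 × N: 2 H
  1 × O: 1 H
  1 × O: no H
  Total hydrogens = 16.
Molecular formula: C20H16FNO2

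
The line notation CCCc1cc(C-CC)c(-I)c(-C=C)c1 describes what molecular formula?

C14H19I

Heavy atoms from the SMILES: 14 C, 1 I.
Implicit hydrogens by atom environment:
  5 × C: 2 H each → 10
  4 × C (aromatic): no H
  2 × C: 3 H each → 6
  2 × C (aromatic): 1 H each → 2
  1 × C: 1 H
  1 × I: no H
  Total hydrogens = 19.
Molecular formula: C14H19I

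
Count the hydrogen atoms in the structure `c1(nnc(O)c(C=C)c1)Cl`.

5

Hydrogens are implicit in SMILES; fill each atom to its normal valence:
  3 × C (aromatic): no H
  2 × N (aromatic): no H
  1 × C: 2 H
  1 × C (aromatic): 1 H
  1 × C: 1 H
  1 × Cl: no H
  1 × O: 1 H
  Total hydrogens = 5.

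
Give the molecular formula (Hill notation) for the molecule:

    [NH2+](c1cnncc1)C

Heavy atoms from the SMILES: 5 C, 3 N.
Implicit hydrogens by atom environment:
  3 × C (aromatic): 1 H each → 3
  2 × N (aromatic): no H
  1 × C: 3 H
  1 × C (aromatic): no H
  1 × N (charge +1): 2 H
  Total hydrogens = 8.
Net charge +1.
Molecular formula: C5H8N3+

C5H8N3+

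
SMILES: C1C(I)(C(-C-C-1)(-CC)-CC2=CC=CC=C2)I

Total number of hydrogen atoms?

Hydrogens are implicit in SMILES; fill each atom to its normal valence:
  5 × C: 2 H each → 10
  5 × C (aromatic): 1 H each → 5
  2 × C: no H
  2 × I: no H
  1 × C: 3 H
  1 × C (aromatic): no H
  Total hydrogens = 18.

18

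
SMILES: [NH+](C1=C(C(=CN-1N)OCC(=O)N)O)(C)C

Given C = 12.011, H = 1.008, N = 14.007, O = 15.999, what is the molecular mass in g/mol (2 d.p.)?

Molecular formula: C8H15N4O3+.
M = 8×12.011 + 15×1.008 + 4×14.007 + 3×15.999 = 215.23 g/mol.

215.23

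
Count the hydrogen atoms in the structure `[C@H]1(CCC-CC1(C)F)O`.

13

Hydrogens are implicit in SMILES; fill each atom to its normal valence:
  4 × C: 2 H each → 8
  1 × C: 3 H
  1 × C: 1 H
  1 × C: no H
  1 × F: no H
  1 × O: 1 H
  Total hydrogens = 13.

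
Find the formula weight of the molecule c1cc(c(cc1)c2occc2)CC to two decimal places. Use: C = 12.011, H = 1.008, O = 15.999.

Molecular formula: C12H12O.
M = 12×12.011 + 12×1.008 + 1×15.999 = 172.23 g/mol.

172.23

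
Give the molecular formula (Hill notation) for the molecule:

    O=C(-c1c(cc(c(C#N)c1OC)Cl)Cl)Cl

C9H4Cl3NO2

Heavy atoms from the SMILES: 9 C, 3 Cl, 1 N, 2 O.
Implicit hydrogens by atom environment:
  5 × C (aromatic): no H
  3 × Cl: no H
  2 × C: no H
  2 × O: no H
  1 × C: 3 H
  1 × C (aromatic): 1 H
  1 × N: no H
  Total hydrogens = 4.
Molecular formula: C9H4Cl3NO2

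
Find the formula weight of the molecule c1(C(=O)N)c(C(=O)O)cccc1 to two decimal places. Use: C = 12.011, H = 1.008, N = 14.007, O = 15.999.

Molecular formula: C8H7NO3.
M = 8×12.011 + 7×1.008 + 1×14.007 + 3×15.999 = 165.15 g/mol.

165.15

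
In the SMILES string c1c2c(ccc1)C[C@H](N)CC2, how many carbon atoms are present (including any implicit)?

10

The symbol for carbon appears 10 times in the SMILES. Lowercase c denotes aromatic carbon and counts toward C.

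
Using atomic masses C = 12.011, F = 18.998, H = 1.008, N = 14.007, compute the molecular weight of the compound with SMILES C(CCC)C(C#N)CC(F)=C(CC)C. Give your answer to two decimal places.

197.30

Molecular formula: C12H20FN.
M = 12×12.011 + 1×18.998 + 20×1.008 + 1×14.007 = 197.30 g/mol.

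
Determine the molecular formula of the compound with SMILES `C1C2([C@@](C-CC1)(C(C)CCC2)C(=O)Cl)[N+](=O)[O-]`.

C12H18ClNO3

Heavy atoms from the SMILES: 12 C, 1 Cl, 1 N, 3 O.
Implicit hydrogens by atom environment:
  7 × C: 2 H each → 14
  3 × C: no H
  2 × O: no H
  1 × C: 3 H
  1 × C: 1 H
  1 × Cl: no H
  1 × N (charge +1): no H
  1 × O (charge -1): no H
  Total hydrogens = 18.
Molecular formula: C12H18ClNO3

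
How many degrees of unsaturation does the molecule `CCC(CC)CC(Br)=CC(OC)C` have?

1

Molecular formula from the SMILES: C11H21BrO.
DoU = (2C + 2 + N − H − X)/2 = (2·11 + 2 + 0 − 21 − 1)/2 = 2/2 = 1.
(Structurally: 0 ring(s) + 1 π bond(s) = 1.)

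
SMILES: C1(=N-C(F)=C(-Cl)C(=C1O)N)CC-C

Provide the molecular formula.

Heavy atoms from the SMILES: 8 C, 1 Cl, 1 F, 2 N, 1 O.
Implicit hydrogens by atom environment:
  5 × C (aromatic): no H
  2 × C: 2 H each → 4
  1 × C: 3 H
  1 × Cl: no H
  1 × F: no H
  1 × N: 2 H
  1 × N (aromatic): no H
  1 × O: 1 H
  Total hydrogens = 10.
Molecular formula: C8H10ClFN2O

C8H10ClFN2O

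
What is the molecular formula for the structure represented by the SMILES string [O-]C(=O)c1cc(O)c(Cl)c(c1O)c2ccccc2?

C13H8ClO4-

Heavy atoms from the SMILES: 13 C, 1 Cl, 4 O.
Implicit hydrogens by atom environment:
  6 × C (aromatic): 1 H each → 6
  6 × C (aromatic): no H
  2 × O: 1 H each → 2
  1 × C: no H
  1 × Cl: no H
  1 × O: no H
  1 × O (charge -1): no H
  Total hydrogens = 8.
Net charge -1.
Molecular formula: C13H8ClO4-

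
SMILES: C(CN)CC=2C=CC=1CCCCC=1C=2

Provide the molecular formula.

Heavy atoms from the SMILES: 13 C, 1 N.
Implicit hydrogens by atom environment:
  7 × C: 2 H each → 14
  3 × C (aromatic): 1 H each → 3
  3 × C (aromatic): no H
  1 × N: 2 H
  Total hydrogens = 19.
Molecular formula: C13H19N

C13H19N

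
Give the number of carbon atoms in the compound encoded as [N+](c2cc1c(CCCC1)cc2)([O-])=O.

10

The symbol for carbon appears 10 times in the SMILES. Lowercase c denotes aromatic carbon and counts toward C.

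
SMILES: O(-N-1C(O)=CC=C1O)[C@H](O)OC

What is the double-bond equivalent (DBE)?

3

Molecular formula from the SMILES: C6H9NO5.
DoU = (2C + 2 + N − H − X)/2 = (2·6 + 2 + 1 − 9 − 0)/2 = 6/2 = 3.
(Structurally: 1 ring(s) + 2 π bond(s) = 3.)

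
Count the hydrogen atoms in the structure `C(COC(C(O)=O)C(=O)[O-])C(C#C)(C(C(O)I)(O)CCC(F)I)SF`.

Hydrogens are implicit in SMILES; fill each atom to its normal valence:
  5 × C: no H
  4 × C: 2 H each → 8
  4 × C: 1 H each → 4
  3 × O: 1 H each → 3
  3 × O: no H
  2 × F: no H
  2 × I: no H
  1 × O (charge -1): no H
  1 × S: no H
  Total hydrogens = 15.

15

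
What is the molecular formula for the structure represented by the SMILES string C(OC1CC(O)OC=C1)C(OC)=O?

C8H12O5

Heavy atoms from the SMILES: 8 C, 5 O.
Implicit hydrogens by atom environment:
  4 × C: 1 H each → 4
  4 × O: no H
  2 × C: 2 H each → 4
  1 × C: 3 H
  1 × C: no H
  1 × O: 1 H
  Total hydrogens = 12.
Molecular formula: C8H12O5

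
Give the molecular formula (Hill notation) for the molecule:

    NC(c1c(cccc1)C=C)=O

C9H9NO

Heavy atoms from the SMILES: 9 C, 1 N, 1 O.
Implicit hydrogens by atom environment:
  4 × C (aromatic): 1 H each → 4
  2 × C (aromatic): no H
  1 × C: 2 H
  1 × C: 1 H
  1 × C: no H
  1 × N: 2 H
  1 × O: no H
  Total hydrogens = 9.
Molecular formula: C9H9NO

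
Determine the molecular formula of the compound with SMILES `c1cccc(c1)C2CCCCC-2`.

C12H16

Heavy atoms from the SMILES: 12 C.
Implicit hydrogens by atom environment:
  5 × C: 2 H each → 10
  5 × C (aromatic): 1 H each → 5
  1 × C: 1 H
  1 × C (aromatic): no H
  Total hydrogens = 16.
Molecular formula: C12H16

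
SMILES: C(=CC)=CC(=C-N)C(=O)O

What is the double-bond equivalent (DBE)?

4

Molecular formula from the SMILES: C7H9NO2.
DoU = (2C + 2 + N − H − X)/2 = (2·7 + 2 + 1 − 9 − 0)/2 = 8/2 = 4.
(Structurally: 0 ring(s) + 4 π bond(s) = 4.)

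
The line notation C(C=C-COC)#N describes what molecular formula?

C5H7NO

Heavy atoms from the SMILES: 5 C, 1 N, 1 O.
Implicit hydrogens by atom environment:
  2 × C: 1 H each → 2
  1 × C: 3 H
  1 × C: 2 H
  1 × C: no H
  1 × N: no H
  1 × O: no H
  Total hydrogens = 7.
Molecular formula: C5H7NO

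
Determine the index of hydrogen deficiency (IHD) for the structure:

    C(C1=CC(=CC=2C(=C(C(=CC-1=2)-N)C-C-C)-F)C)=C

8

Molecular formula from the SMILES: C16H18FN.
DoU = (2C + 2 + N − H − X)/2 = (2·16 + 2 + 1 − 18 − 1)/2 = 16/2 = 8.
(Structurally: 2 ring(s) + 6 π bond(s) = 8.)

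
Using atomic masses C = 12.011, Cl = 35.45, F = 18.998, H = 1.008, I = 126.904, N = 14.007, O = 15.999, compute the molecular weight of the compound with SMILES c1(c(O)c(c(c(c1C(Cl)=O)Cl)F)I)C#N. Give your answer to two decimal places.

Molecular formula: C8HCl2FINO2.
M = 8×12.011 + 2×35.45 + 1×18.998 + 1×1.008 + 1×126.904 + 1×14.007 + 2×15.999 = 359.90 g/mol.

359.90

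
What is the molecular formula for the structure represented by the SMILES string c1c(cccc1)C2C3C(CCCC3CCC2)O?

Heavy atoms from the SMILES: 16 C, 1 O.
Implicit hydrogens by atom environment:
  6 × C: 2 H each → 12
  5 × C (aromatic): 1 H each → 5
  4 × C: 1 H each → 4
  1 × C (aromatic): no H
  1 × O: 1 H
  Total hydrogens = 22.
Molecular formula: C16H22O

C16H22O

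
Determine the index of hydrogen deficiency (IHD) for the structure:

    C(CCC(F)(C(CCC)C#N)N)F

2

Molecular formula from the SMILES: C9H16F2N2.
DoU = (2C + 2 + N − H − X)/2 = (2·9 + 2 + 2 − 16 − 2)/2 = 4/2 = 2.
(Structurally: 0 ring(s) + 2 π bond(s) = 2.)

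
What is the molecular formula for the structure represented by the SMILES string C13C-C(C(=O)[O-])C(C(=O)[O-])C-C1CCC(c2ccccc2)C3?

[C18H20O4]2-

Heavy atoms from the SMILES: 18 C, 4 O.
Implicit hydrogens by atom environment:
  5 × C: 2 H each → 10
  5 × C: 1 H each → 5
  5 × C (aromatic): 1 H each → 5
  2 × C: no H
  2 × O: no H
  2 × O (charge -1): no H
  1 × C (aromatic): no H
  Total hydrogens = 20.
Net charge -2.
Molecular formula: [C18H20O4]2-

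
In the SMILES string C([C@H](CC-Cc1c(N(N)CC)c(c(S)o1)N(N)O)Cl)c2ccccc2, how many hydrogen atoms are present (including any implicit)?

Hydrogens are implicit in SMILES; fill each atom to its normal valence:
  5 × C: 2 H each → 10
  5 × C (aromatic): 1 H each → 5
  5 × C (aromatic): no H
  2 × N: 2 H each → 4
  2 × N: no H
  1 × C: 3 H
  1 × C: 1 H
  1 × Cl: no H
  1 × O: 1 H
  1 × O (aromatic): no H
  1 × S: 1 H
  Total hydrogens = 25.

25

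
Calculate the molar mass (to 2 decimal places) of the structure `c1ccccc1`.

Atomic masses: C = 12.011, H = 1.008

Molecular formula: C6H6.
M = 6×12.011 + 6×1.008 = 78.11 g/mol.

78.11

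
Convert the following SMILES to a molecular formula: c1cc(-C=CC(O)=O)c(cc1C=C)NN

C11H12N2O2

Heavy atoms from the SMILES: 11 C, 2 N, 2 O.
Implicit hydrogens by atom environment:
  3 × C (aromatic): 1 H each → 3
  3 × C: 1 H each → 3
  3 × C (aromatic): no H
  1 × C: 2 H
  1 × C: no H
  1 × N: 2 H
  1 × N: 1 H
  1 × O: 1 H
  1 × O: no H
  Total hydrogens = 12.
Molecular formula: C11H12N2O2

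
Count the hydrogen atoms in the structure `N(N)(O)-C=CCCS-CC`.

14

Hydrogens are implicit in SMILES; fill each atom to its normal valence:
  3 × C: 2 H each → 6
  2 × C: 1 H each → 2
  1 × C: 3 H
  1 × N: 2 H
  1 × N: no H
  1 × O: 1 H
  1 × S: no H
  Total hydrogens = 14.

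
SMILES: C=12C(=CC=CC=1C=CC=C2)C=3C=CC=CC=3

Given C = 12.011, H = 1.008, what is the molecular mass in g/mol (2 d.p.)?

204.27

Molecular formula: C16H12.
M = 16×12.011 + 12×1.008 = 204.27 g/mol.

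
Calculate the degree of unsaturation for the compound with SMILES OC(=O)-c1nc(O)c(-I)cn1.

5

Molecular formula from the SMILES: C5H3IN2O3.
DoU = (2C + 2 + N − H − X)/2 = (2·5 + 2 + 2 − 3 − 1)/2 = 10/2 = 5.
(Structurally: 1 ring(s) + 4 π bond(s) = 5.)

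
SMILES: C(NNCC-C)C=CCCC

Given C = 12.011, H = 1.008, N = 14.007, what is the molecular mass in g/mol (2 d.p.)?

Molecular formula: C9H20N2.
M = 9×12.011 + 20×1.008 + 2×14.007 = 156.27 g/mol.

156.27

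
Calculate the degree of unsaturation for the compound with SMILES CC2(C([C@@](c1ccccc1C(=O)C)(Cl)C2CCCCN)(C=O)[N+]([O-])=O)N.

Molecular formula from the SMILES: C18H24ClN3O4.
DoU = (2C + 2 + N − H − X)/2 = (2·18 + 2 + 3 − 24 − 1)/2 = 16/2 = 8.
(Structurally: 2 ring(s) + 6 π bond(s) = 8.)

8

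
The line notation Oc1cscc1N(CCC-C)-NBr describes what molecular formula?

C8H13BrN2OS

Heavy atoms from the SMILES: 1 Br, 8 C, 2 N, 1 O, 1 S.
Implicit hydrogens by atom environment:
  3 × C: 2 H each → 6
  2 × C (aromatic): 1 H each → 2
  2 × C (aromatic): no H
  1 × Br: no H
  1 × C: 3 H
  1 × N: 1 H
  1 × N: no H
  1 × O: 1 H
  1 × S (aromatic): no H
  Total hydrogens = 13.
Molecular formula: C8H13BrN2OS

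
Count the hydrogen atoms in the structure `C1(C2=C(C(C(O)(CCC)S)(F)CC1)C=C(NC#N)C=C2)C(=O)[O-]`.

18

Hydrogens are implicit in SMILES; fill each atom to its normal valence:
  4 × C: 2 H each → 8
  4 × C: no H
  3 × C (aromatic): 1 H each → 3
  3 × C (aromatic): no H
  1 × C: 3 H
  1 × C: 1 H
  1 × F: no H
  1 × N: 1 H
  1 × N: no H
  1 × O: 1 H
  1 × O: no H
  1 × O (charge -1): no H
  1 × S: 1 H
  Total hydrogens = 18.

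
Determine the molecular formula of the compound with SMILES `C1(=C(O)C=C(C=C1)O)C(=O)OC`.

C8H8O4

Heavy atoms from the SMILES: 8 C, 4 O.
Implicit hydrogens by atom environment:
  3 × C (aromatic): 1 H each → 3
  3 × C (aromatic): no H
  2 × O: 1 H each → 2
  2 × O: no H
  1 × C: 3 H
  1 × C: no H
  Total hydrogens = 8.
Molecular formula: C8H8O4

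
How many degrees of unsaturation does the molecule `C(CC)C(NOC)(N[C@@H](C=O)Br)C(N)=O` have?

2

Molecular formula from the SMILES: C8H16BrN3O3.
DoU = (2C + 2 + N − H − X)/2 = (2·8 + 2 + 3 − 16 − 1)/2 = 4/2 = 2.
(Structurally: 0 ring(s) + 2 π bond(s) = 2.)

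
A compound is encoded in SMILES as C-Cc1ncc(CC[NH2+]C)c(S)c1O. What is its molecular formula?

Heavy atoms from the SMILES: 10 C, 2 N, 1 O, 1 S.
Implicit hydrogens by atom environment:
  4 × C (aromatic): no H
  3 × C: 2 H each → 6
  2 × C: 3 H each → 6
  1 × C (aromatic): 1 H
  1 × N (charge +1): 2 H
  1 × N (aromatic): no H
  1 × O: 1 H
  1 × S: 1 H
  Total hydrogens = 17.
Net charge +1.
Molecular formula: C10H17N2OS+

C10H17N2OS+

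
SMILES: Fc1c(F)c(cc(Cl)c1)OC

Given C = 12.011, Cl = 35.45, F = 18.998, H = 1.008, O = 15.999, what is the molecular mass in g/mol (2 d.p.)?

Molecular formula: C7H5ClF2O.
M = 7×12.011 + 1×35.45 + 2×18.998 + 5×1.008 + 1×15.999 = 178.56 g/mol.

178.56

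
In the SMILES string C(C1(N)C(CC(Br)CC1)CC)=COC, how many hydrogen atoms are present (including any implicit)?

20

Hydrogens are implicit in SMILES; fill each atom to its normal valence:
  4 × C: 2 H each → 8
  4 × C: 1 H each → 4
  2 × C: 3 H each → 6
  1 × Br: no H
  1 × C: no H
  1 × N: 2 H
  1 × O: no H
  Total hydrogens = 20.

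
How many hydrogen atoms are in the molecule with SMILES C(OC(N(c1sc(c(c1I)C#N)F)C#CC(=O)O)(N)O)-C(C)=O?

9

Hydrogens are implicit in SMILES; fill each atom to its normal valence:
  6 × C: no H
  4 × C (aromatic): no H
  3 × O: no H
  2 × N: no H
  2 × O: 1 H each → 2
  1 × C: 3 H
  1 × C: 2 H
  1 × F: no H
  1 × I: no H
  1 × N: 2 H
  1 × S (aromatic): no H
  Total hydrogens = 9.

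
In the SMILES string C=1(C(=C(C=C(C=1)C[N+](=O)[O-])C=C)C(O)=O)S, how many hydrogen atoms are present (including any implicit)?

Hydrogens are implicit in SMILES; fill each atom to its normal valence:
  4 × C (aromatic): no H
  2 × C: 2 H each → 4
  2 × C (aromatic): 1 H each → 2
  2 × O: no H
  1 × C: 1 H
  1 × C: no H
  1 × N (charge +1): no H
  1 × O: 1 H
  1 × O (charge -1): no H
  1 × S: 1 H
  Total hydrogens = 9.

9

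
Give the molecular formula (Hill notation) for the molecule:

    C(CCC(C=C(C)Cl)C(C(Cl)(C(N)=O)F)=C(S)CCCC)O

Heavy atoms from the SMILES: 15 C, 2 Cl, 1 F, 1 N, 2 O, 1 S.
Implicit hydrogens by atom environment:
  6 × C: 2 H each → 12
  5 × C: no H
  2 × C: 3 H each → 6
  2 × C: 1 H each → 2
  2 × Cl: no H
  1 × F: no H
  1 × N: 2 H
  1 × O: 1 H
  1 × O: no H
  1 × S: 1 H
  Total hydrogens = 24.
Molecular formula: C15H24Cl2FNO2S

C15H24Cl2FNO2S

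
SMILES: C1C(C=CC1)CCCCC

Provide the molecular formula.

Heavy atoms from the SMILES: 10 C.
Implicit hydrogens by atom environment:
  6 × C: 2 H each → 12
  3 × C: 1 H each → 3
  1 × C: 3 H
  Total hydrogens = 18.
Molecular formula: C10H18

C10H18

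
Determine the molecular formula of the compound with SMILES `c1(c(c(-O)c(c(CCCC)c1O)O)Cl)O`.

C10H13ClO4

Heavy atoms from the SMILES: 10 C, 1 Cl, 4 O.
Implicit hydrogens by atom environment:
  6 × C (aromatic): no H
  4 × O: 1 H each → 4
  3 × C: 2 H each → 6
  1 × C: 3 H
  1 × Cl: no H
  Total hydrogens = 13.
Molecular formula: C10H13ClO4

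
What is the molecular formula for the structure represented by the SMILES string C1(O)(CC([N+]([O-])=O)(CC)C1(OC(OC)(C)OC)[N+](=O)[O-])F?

Heavy atoms from the SMILES: 10 C, 1 F, 2 N, 8 O.
Implicit hydrogens by atom environment:
  5 × O: no H
  4 × C: 3 H each → 12
  4 × C: no H
  2 × C: 2 H each → 4
  2 × N (charge +1): no H
  2 × O (charge -1): no H
  1 × F: no H
  1 × O: 1 H
  Total hydrogens = 17.
Molecular formula: C10H17FN2O8

C10H17FN2O8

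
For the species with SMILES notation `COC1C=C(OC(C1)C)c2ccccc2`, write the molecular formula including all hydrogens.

Heavy atoms from the SMILES: 13 C, 2 O.
Implicit hydrogens by atom environment:
  5 × C (aromatic): 1 H each → 5
  3 × C: 1 H each → 3
  2 × C: 3 H each → 6
  2 × O: no H
  1 × C: 2 H
  1 × C: no H
  1 × C (aromatic): no H
  Total hydrogens = 16.
Molecular formula: C13H16O2

C13H16O2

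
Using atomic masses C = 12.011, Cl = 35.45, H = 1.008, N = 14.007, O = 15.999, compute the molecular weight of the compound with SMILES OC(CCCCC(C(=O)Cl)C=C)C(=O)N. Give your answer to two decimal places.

Molecular formula: C10H16ClNO3.
M = 10×12.011 + 1×35.45 + 16×1.008 + 1×14.007 + 3×15.999 = 233.69 g/mol.

233.69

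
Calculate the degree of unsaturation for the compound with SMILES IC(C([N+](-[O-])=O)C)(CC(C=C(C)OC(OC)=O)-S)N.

Molecular formula from the SMILES: C10H17IN2O5S.
DoU = (2C + 2 + N − H − X)/2 = (2·10 + 2 + 2 − 17 − 1)/2 = 6/2 = 3.
(Structurally: 0 ring(s) + 3 π bond(s) = 3.)

3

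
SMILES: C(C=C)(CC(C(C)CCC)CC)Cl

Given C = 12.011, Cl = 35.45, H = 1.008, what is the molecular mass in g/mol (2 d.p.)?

202.77

Molecular formula: C12H23Cl.
M = 12×12.011 + 1×35.45 + 23×1.008 = 202.77 g/mol.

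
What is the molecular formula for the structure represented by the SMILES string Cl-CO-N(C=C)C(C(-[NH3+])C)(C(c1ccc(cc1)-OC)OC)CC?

Heavy atoms from the SMILES: 17 C, 1 Cl, 2 N, 3 O.
Implicit hydrogens by atom environment:
  4 × C: 3 H each → 12
  4 × C (aromatic): 1 H each → 4
  3 × C: 2 H each → 6
  3 × C: 1 H each → 3
  3 × O: no H
  2 × C (aromatic): no H
  1 × C: no H
  1 × Cl: no H
  1 × N (charge +1): 3 H
  1 × N: no H
  Total hydrogens = 28.
Net charge +1.
Molecular formula: C17H28ClN2O3+

C17H28ClN2O3+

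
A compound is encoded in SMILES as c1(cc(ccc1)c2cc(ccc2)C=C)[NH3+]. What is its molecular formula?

C14H14N+

Heavy atoms from the SMILES: 14 C, 1 N.
Implicit hydrogens by atom environment:
  8 × C (aromatic): 1 H each → 8
  4 × C (aromatic): no H
  1 × C: 2 H
  1 × C: 1 H
  1 × N (charge +1): 3 H
  Total hydrogens = 14.
Net charge +1.
Molecular formula: C14H14N+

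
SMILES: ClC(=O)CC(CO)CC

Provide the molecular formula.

C6H11ClO2

Heavy atoms from the SMILES: 6 C, 1 Cl, 2 O.
Implicit hydrogens by atom environment:
  3 × C: 2 H each → 6
  1 × C: 3 H
  1 × C: 1 H
  1 × C: no H
  1 × Cl: no H
  1 × O: 1 H
  1 × O: no H
  Total hydrogens = 11.
Molecular formula: C6H11ClO2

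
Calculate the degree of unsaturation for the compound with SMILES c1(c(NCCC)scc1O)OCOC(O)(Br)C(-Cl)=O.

Molecular formula from the SMILES: C10H13BrClNO5S.
DoU = (2C + 2 + N − H − X)/2 = (2·10 + 2 + 1 − 13 − 2)/2 = 8/2 = 4.
(Structurally: 1 ring(s) + 3 π bond(s) = 4.)

4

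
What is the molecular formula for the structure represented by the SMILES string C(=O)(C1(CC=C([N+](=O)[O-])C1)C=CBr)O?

C8H8BrNO4

Heavy atoms from the SMILES: 1 Br, 8 C, 1 N, 4 O.
Implicit hydrogens by atom environment:
  3 × C: 1 H each → 3
  3 × C: no H
  2 × C: 2 H each → 4
  2 × O: no H
  1 × Br: no H
  1 × N (charge +1): no H
  1 × O: 1 H
  1 × O (charge -1): no H
  Total hydrogens = 8.
Molecular formula: C8H8BrNO4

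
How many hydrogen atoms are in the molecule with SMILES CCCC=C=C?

Hydrogens are implicit in SMILES; fill each atom to its normal valence:
  3 × C: 2 H each → 6
  1 × C: 3 H
  1 × C: 1 H
  1 × C: no H
  Total hydrogens = 10.

10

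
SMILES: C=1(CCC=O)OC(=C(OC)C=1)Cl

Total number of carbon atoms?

8

The symbol for carbon appears 8 times in the SMILES. (Cl is a single chlorine, not C + l.)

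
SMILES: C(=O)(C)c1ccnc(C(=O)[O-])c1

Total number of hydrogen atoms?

6

Hydrogens are implicit in SMILES; fill each atom to its normal valence:
  3 × C (aromatic): 1 H each → 3
  2 × C (aromatic): no H
  2 × C: no H
  2 × O: no H
  1 × C: 3 H
  1 × N (aromatic): no H
  1 × O (charge -1): no H
  Total hydrogens = 6.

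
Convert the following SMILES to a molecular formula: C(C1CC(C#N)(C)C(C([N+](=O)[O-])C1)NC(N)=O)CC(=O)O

C12H18N4O5

Heavy atoms from the SMILES: 12 C, 4 N, 5 O.
Implicit hydrogens by atom environment:
  4 × C: 2 H each → 8
  4 × C: no H
  3 × C: 1 H each → 3
  3 × O: no H
  1 × C: 3 H
  1 × N: 2 H
  1 × N: 1 H
  1 × N: no H
  1 × N (charge +1): no H
  1 × O: 1 H
  1 × O (charge -1): no H
  Total hydrogens = 18.
Molecular formula: C12H18N4O5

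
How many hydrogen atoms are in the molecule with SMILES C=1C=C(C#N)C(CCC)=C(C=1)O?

11

Hydrogens are implicit in SMILES; fill each atom to its normal valence:
  3 × C (aromatic): 1 H each → 3
  3 × C (aromatic): no H
  2 × C: 2 H each → 4
  1 × C: 3 H
  1 × C: no H
  1 × N: no H
  1 × O: 1 H
  Total hydrogens = 11.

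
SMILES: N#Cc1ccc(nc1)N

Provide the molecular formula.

Heavy atoms from the SMILES: 6 C, 3 N.
Implicit hydrogens by atom environment:
  3 × C (aromatic): 1 H each → 3
  2 × C (aromatic): no H
  1 × C: no H
  1 × N: 2 H
  1 × N (aromatic): no H
  1 × N: no H
  Total hydrogens = 5.
Molecular formula: C6H5N3

C6H5N3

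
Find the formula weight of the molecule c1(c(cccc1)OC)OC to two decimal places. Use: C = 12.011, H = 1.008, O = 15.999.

Molecular formula: C8H10O2.
M = 8×12.011 + 10×1.008 + 2×15.999 = 138.17 g/mol.

138.17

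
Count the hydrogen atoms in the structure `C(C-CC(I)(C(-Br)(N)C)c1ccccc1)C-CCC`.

Hydrogens are implicit in SMILES; fill each atom to its normal valence:
  6 × C: 2 H each → 12
  5 × C (aromatic): 1 H each → 5
  2 × C: 3 H each → 6
  2 × C: no H
  1 × Br: no H
  1 × C (aromatic): no H
  1 × I: no H
  1 × N: 2 H
  Total hydrogens = 25.

25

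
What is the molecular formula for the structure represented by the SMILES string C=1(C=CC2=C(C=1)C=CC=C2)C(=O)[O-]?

C11H7O2-

Heavy atoms from the SMILES: 11 C, 2 O.
Implicit hydrogens by atom environment:
  7 × C (aromatic): 1 H each → 7
  3 × C (aromatic): no H
  1 × C: no H
  1 × O: no H
  1 × O (charge -1): no H
  Total hydrogens = 7.
Net charge -1.
Molecular formula: C11H7O2-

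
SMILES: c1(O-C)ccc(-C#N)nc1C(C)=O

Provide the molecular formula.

C9H8N2O2

Heavy atoms from the SMILES: 9 C, 2 N, 2 O.
Implicit hydrogens by atom environment:
  3 × C (aromatic): no H
  2 × C: 3 H each → 6
  2 × C (aromatic): 1 H each → 2
  2 × C: no H
  2 × O: no H
  1 × N (aromatic): no H
  1 × N: no H
  Total hydrogens = 8.
Molecular formula: C9H8N2O2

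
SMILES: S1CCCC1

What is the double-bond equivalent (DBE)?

1

Molecular formula from the SMILES: C4H8S.
DoU = (2C + 2 + N − H − X)/2 = (2·4 + 2 + 0 − 8 − 0)/2 = 2/2 = 1.
(Structurally: 1 ring(s) + 0 π bond(s) = 1.)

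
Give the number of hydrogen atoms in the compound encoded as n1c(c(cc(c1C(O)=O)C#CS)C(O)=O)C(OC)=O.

7

Hydrogens are implicit in SMILES; fill each atom to its normal valence:
  5 × C: no H
  4 × C (aromatic): no H
  4 × O: no H
  2 × O: 1 H each → 2
  1 × C: 3 H
  1 × C (aromatic): 1 H
  1 × N (aromatic): no H
  1 × S: 1 H
  Total hydrogens = 7.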